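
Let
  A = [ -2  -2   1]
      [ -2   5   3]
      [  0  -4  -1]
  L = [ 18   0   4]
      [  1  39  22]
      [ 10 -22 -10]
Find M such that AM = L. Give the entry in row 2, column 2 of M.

A is on the left of M, so left-multiply by A⁻¹: M = A⁻¹L.
A has determinant -2; A⁻¹ = [[-7/2, 3, 11/2], [1, -1, -2], [-4, 4, 7]].
M = A⁻¹L = [[-7/2, 3, 11/2], [1, -1, -2], [-4, 4, 7]] · [[18, 0, 4], [1, 39, 22], [10, -22, -10]] = [[-5, -4, -3], [-3, 5, 2], [2, 2, 2]].

5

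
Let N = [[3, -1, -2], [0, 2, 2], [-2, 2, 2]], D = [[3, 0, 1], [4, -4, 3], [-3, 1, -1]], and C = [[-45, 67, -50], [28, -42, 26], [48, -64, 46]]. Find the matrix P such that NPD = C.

P = [[-3, -4, -5], [-1, 1, -4], [-2, 4, 3]]

Left-multiply by N⁻¹ and right-multiply by D⁻¹: P = N⁻¹CD⁻¹.
N has determinant -4; N⁻¹ = [[0, 1/2, -1/2], [1, -1/2, 3/2], [-1, 1, -3/2]].
det D = -5, so D⁻¹ = [[-1/5, -1/5, -4/5], [1, 0, 1], [8/5, 3/5, 12/5]].
N⁻¹C = [[-10, 11, -10], [13, -8, 6], [1, -13, 7]].
P = (N⁻¹C)D⁻¹ = [[-3, -4, -5], [-1, 1, -4], [-2, 4, 3]].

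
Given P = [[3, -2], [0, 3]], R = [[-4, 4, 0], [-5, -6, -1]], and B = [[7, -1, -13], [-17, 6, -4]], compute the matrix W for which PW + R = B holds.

PW = B − R = [[11, -5, -13], [-12, 12, -3]].
Left-multiplying both sides by P⁻¹ gives W = P⁻¹(B − R).
det P = 9, so P⁻¹ = [[1/3, 2/9], [0, 1/3]].
W = P⁻¹(B − R) = [[1, 1, -5], [-4, 4, -1]].

W = [[1, 1, -5], [-4, 4, -1]]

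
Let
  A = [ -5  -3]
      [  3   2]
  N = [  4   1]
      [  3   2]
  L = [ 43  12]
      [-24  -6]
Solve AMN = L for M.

Isolating M: multiply by A⁻¹ from the left and N⁻¹ from the right, so M = A⁻¹LN⁻¹.
A has determinant -1; A⁻¹ = [[-2, -3], [3, 5]].
det N = 5; the adjugate gives N⁻¹ = [[2/5, -1/5], [-3/5, 4/5]].
A⁻¹L = [[-14, -6], [9, 6]].
M = (A⁻¹L)N⁻¹ = [[-2, -2], [0, 3]].

M = [[-2, -2], [0, 3]]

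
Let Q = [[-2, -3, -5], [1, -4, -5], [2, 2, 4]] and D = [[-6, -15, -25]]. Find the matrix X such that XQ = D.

X = [[-1, 2, -5]]

Q is on the right of X, so right-multiply by Q⁻¹: X = DQ⁻¹.
det Q = 4, so Q⁻¹ = [[-3/2, 1/2, -5/4], [-7/2, 1/2, -15/4], [5/2, -1/2, 11/4]].
X = DQ⁻¹ = [[-6, -15, -25]] · [[-3/2, 1/2, -5/4], [-7/2, 1/2, -15/4], [5/2, -1/2, 11/4]] = [[-1, 2, -5]].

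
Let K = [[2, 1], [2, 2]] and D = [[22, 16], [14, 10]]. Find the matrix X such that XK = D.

X = [[6, 5], [4, 3]]

K is on the right of X, so right-multiply by K⁻¹: X = DK⁻¹.
det K = 2, so K⁻¹ = [[1, -1/2], [-1, 1]].
X = DK⁻¹ = [[22, 16], [14, 10]] · [[1, -1/2], [-1, 1]] = [[6, 5], [4, 3]].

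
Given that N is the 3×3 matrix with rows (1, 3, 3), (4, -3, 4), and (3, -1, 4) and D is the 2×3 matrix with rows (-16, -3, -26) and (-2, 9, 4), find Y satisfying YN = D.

Y = [[-2, 1, -6], [0, -5, 6]]

N is on the right of Y, so right-multiply by N⁻¹: Y = DN⁻¹.
det N = -5; the adjugate gives N⁻¹ = [[8/5, 3, -21/5], [4/5, 1, -8/5], [-1, -2, 3]].
Y = DN⁻¹ = [[-16, -3, -26], [-2, 9, 4]] · [[8/5, 3, -21/5], [4/5, 1, -8/5], [-1, -2, 3]] = [[-2, 1, -6], [0, -5, 6]].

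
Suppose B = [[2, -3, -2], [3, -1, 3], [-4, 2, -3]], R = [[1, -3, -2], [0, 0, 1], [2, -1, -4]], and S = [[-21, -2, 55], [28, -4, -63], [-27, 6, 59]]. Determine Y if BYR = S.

Isolating Y: multiply by B⁻¹ from the left and R⁻¹ from the right, so Y = B⁻¹SR⁻¹.
det B = -1; the adjugate gives B⁻¹ = [[3, 13, 11], [3, 14, 12], [-2, -8, -7]].
det R = -5, so R⁻¹ = [[-1/5, 2, 3/5], [-2/5, 0, 1/5], [0, 1, 0]].
B⁻¹S = [[4, 8, -5], [5, 10, -9], [7, -6, -19]].
Y = (B⁻¹S)R⁻¹ = [[-4, 3, 4], [-5, 1, 5], [1, -5, 3]].

Y = [[-4, 3, 4], [-5, 1, 5], [1, -5, 3]]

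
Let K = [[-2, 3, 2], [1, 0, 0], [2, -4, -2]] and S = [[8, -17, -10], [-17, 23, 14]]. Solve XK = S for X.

X = [[-3, -2, 2], [5, -3, -2]]

Since K sits to the right of X, X = SK⁻¹.
K has determinant -2; K⁻¹ = [[0, 1, 0], [-1, 0, -1], [2, 1, 3/2]].
X = SK⁻¹ = [[8, -17, -10], [-17, 23, 14]] · [[0, 1, 0], [-1, 0, -1], [2, 1, 3/2]] = [[-3, -2, 2], [5, -3, -2]].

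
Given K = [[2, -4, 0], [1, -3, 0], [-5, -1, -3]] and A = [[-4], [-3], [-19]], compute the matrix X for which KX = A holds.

X = [[0], [1], [6]]

Since K multiplies X on the left, X = K⁻¹A.
det K = 6; the adjugate gives K⁻¹ = [[3/2, -2, 0], [1/2, -1, 0], [-8/3, 11/3, -1/3]].
X = K⁻¹A = [[3/2, -2, 0], [1/2, -1, 0], [-8/3, 11/3, -1/3]] · [[-4], [-3], [-19]] = [[0], [1], [6]].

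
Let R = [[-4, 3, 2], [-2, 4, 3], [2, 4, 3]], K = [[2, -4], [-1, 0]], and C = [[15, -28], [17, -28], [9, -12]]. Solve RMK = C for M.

M = [[-1, 0], [-1, 3], [3, -5]]

Left-multiply by R⁻¹ and right-multiply by K⁻¹: M = R⁻¹CK⁻¹.
R has determinant 4; R⁻¹ = [[0, -1/4, 1/4], [3, -4, 2], [-4, 11/2, -5/2]].
K has determinant -4; K⁻¹ = [[0, -1], [-1/4, -1/2]].
R⁻¹C = [[-2, 4], [-5, 4], [11, -12]].
M = (R⁻¹C)K⁻¹ = [[-1, 0], [-1, 3], [3, -5]].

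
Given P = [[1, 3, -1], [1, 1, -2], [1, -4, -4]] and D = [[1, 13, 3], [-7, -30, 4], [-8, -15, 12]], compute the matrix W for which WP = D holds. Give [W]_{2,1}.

-4

Right-multiplying both sides by P⁻¹ gives W = DP⁻¹.
P has determinant -1; P⁻¹ = [[12, -16, 5], [-2, 3, -1], [5, -7, 2]].
W = DP⁻¹ = [[1, 13, 3], [-7, -30, 4], [-8, -15, 12]] · [[12, -16, 5], [-2, 3, -1], [5, -7, 2]] = [[1, 2, -2], [-4, -6, 3], [-6, -1, -1]].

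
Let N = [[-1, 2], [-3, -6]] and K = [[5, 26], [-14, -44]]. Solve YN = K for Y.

N is on the right of Y, so right-multiply by N⁻¹: Y = KN⁻¹.
det N = 12; the adjugate gives N⁻¹ = [[-1/2, -1/6], [1/4, -1/12]].
Y = KN⁻¹ = [[5, 26], [-14, -44]] · [[-1/2, -1/6], [1/4, -1/12]] = [[4, -3], [-4, 6]].

Y = [[4, -3], [-4, 6]]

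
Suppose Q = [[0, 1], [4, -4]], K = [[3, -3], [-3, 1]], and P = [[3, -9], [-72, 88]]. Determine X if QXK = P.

X = [[-4, 1], [4, 3]]

Isolating X: multiply by Q⁻¹ from the left and K⁻¹ from the right, so X = Q⁻¹PK⁻¹.
det Q = -4; the adjugate gives Q⁻¹ = [[1, 1/4], [1, 0]].
det K = -6, so K⁻¹ = [[-1/6, -1/2], [-1/2, -1/2]].
Q⁻¹P = [[-15, 13], [3, -9]].
X = (Q⁻¹P)K⁻¹ = [[-4, 1], [4, 3]].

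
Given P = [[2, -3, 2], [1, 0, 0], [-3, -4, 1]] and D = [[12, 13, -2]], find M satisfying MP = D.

M = [[1, -2, -4]]

P is on the right of M, so right-multiply by P⁻¹: M = DP⁻¹.
det P = -5, so P⁻¹ = [[0, 1, 0], [1/5, -8/5, -2/5], [4/5, -17/5, -3/5]].
M = DP⁻¹ = [[12, 13, -2]] · [[0, 1, 0], [1/5, -8/5, -2/5], [4/5, -17/5, -3/5]] = [[1, -2, -4]].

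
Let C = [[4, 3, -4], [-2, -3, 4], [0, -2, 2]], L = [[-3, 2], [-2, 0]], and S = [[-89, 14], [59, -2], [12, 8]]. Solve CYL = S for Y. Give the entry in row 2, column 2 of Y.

Y = C⁻¹SL⁻¹ (apply C⁻¹ on the left and L⁻¹ on the right).
C has determinant 4; C⁻¹ = [[1/2, 1/2, 0], [1, 2, -2], [1, 2, -3/2]].
L has determinant 4; L⁻¹ = [[0, -1/2], [1/2, -3/4]].
C⁻¹S = [[-15, 6], [5, -6], [11, -2]].
Y = (C⁻¹S)L⁻¹ = [[3, 3], [-3, 2], [-1, -4]].

2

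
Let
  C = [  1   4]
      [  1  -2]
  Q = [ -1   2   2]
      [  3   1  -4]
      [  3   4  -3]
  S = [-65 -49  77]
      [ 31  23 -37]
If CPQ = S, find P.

P = C⁻¹SQ⁻¹ (apply C⁻¹ on the left and Q⁻¹ on the right).
det C = -6, so C⁻¹ = [[1/3, 2/3], [1/6, -1/6]].
det Q = -1; the adjugate gives Q⁻¹ = [[-13, -14, 10], [3, 3, -2], [-9, -10, 7]].
C⁻¹S = [[-1, -1, 1], [-16, -12, 19]].
P = (C⁻¹S)Q⁻¹ = [[1, 1, -1], [1, -2, -3]].

P = [[1, 1, -1], [1, -2, -3]]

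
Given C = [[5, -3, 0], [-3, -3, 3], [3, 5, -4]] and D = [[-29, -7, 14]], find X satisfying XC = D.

C is on the right of X, so right-multiply by C⁻¹: X = DC⁻¹.
det C = -6; the adjugate gives C⁻¹ = [[1/2, 2, 3/2], [1/2, 10/3, 5/2], [1, 17/3, 4]].
X = DC⁻¹ = [[-29, -7, 14]] · [[1/2, 2, 3/2], [1/2, 10/3, 5/2], [1, 17/3, 4]] = [[-4, -2, -5]].

X = [[-4, -2, -5]]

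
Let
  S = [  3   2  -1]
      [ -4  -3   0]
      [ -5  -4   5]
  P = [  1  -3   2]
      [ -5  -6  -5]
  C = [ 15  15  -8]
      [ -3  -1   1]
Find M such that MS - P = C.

MS = C + P = [[16, 12, -6], [-8, -7, -4]].
Right-multiplying both sides by S⁻¹ gives M = (C + P)S⁻¹.
S has determinant -6; S⁻¹ = [[5/2, 1, 1/2], [-10/3, -5/3, -2/3], [-1/6, -1/3, 1/6]].
M = (C + P)S⁻¹ = [[1, -2, -1], [4, 5, 0]].

M = [[1, -2, -1], [4, 5, 0]]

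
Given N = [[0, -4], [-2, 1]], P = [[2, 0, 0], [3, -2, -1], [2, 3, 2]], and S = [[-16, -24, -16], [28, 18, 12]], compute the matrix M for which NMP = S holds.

Isolating M: multiply by N⁻¹ from the left and P⁻¹ from the right, so M = N⁻¹SP⁻¹.
det N = -8, so N⁻¹ = [[-1/8, -1/2], [-1/4, 0]].
P has determinant -2; P⁻¹ = [[1/2, 0, 0], [4, -2, -1], [-13/2, 3, 2]].
N⁻¹S = [[-12, -6, -4], [4, 6, 4]].
M = (N⁻¹S)P⁻¹ = [[-4, 0, -2], [0, 0, 2]].

M = [[-4, 0, -2], [0, 0, 2]]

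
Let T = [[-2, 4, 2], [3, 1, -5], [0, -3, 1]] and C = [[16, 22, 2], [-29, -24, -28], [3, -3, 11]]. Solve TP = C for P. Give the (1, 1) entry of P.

Since T multiplies P on the left, P = T⁻¹C.
T has determinant -2; T⁻¹ = [[7, 5, 11], [3/2, 1, 2], [9/2, 3, 7]].
P = T⁻¹C = [[7, 5, 11], [3/2, 1, 2], [9/2, 3, 7]] · [[16, 22, 2], [-29, -24, -28], [3, -3, 11]] = [[0, 1, -5], [1, 3, -3], [6, 6, 2]].

0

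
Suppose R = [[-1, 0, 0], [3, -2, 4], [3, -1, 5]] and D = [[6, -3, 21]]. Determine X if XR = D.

Right-multiplying both sides by R⁻¹ gives X = DR⁻¹.
R has determinant 6; R⁻¹ = [[-1, 0, 0], [-1/2, -5/6, 2/3], [1/2, -1/6, 1/3]].
X = DR⁻¹ = [[6, -3, 21]] · [[-1, 0, 0], [-1/2, -5/6, 2/3], [1/2, -1/6, 1/3]] = [[6, -1, 5]].

X = [[6, -1, 5]]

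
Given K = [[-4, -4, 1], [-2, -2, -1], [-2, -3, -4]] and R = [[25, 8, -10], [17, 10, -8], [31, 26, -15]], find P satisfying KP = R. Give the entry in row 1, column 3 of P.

K is on the left of P, so left-multiply by K⁻¹: P = K⁻¹R.
det K = 6; the adjugate gives K⁻¹ = [[5/6, -19/6, 1], [-1, 3, -1], [1/3, -2/3, 0]].
P = K⁻¹R = [[5/6, -19/6, 1], [-1, 3, -1], [1/3, -2/3, 0]] · [[25, 8, -10], [17, 10, -8], [31, 26, -15]] = [[-2, 1, 2], [-5, -4, 1], [-3, -4, 2]].

2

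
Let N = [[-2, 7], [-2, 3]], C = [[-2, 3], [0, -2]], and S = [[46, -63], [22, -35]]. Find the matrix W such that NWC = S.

Left-multiply by N⁻¹ and right-multiply by C⁻¹: W = N⁻¹SC⁻¹.
det N = 8, so N⁻¹ = [[3/8, -7/8], [1/4, -1/4]].
C has determinant 4; C⁻¹ = [[-1/2, -3/4], [0, -1/2]].
N⁻¹S = [[-2, 7], [6, -7]].
W = (N⁻¹S)C⁻¹ = [[1, -2], [-3, -1]].

W = [[1, -2], [-3, -1]]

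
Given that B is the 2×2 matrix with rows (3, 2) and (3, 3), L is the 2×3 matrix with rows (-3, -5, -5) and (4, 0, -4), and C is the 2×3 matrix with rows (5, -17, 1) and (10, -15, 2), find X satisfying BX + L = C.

X = [[4, -2, 2], [-2, -3, 0]]

BX = C − L = [[8, -12, 6], [6, -15, 6]].
Left-multiplying both sides by B⁻¹ gives X = B⁻¹(C − L).
det B = 3, so B⁻¹ = [[1, -2/3], [-1, 1]].
X = B⁻¹(C − L) = [[4, -2, 2], [-2, -3, 0]].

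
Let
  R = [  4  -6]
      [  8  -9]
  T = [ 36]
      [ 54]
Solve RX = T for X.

Since R multiplies X on the left, X = R⁻¹T.
det R = 12; the adjugate gives R⁻¹ = [[-3/4, 1/2], [-2/3, 1/3]].
X = R⁻¹T = [[-3/4, 1/2], [-2/3, 1/3]] · [[36], [54]] = [[0], [-6]].

X = [[0], [-6]]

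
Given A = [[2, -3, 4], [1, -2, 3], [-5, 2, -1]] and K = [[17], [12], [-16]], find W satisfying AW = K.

W = [[4], [5], [6]]

Since A multiplies W on the left, W = A⁻¹K.
A has determinant 2; A⁻¹ = [[-2, 5/2, -1/2], [-7, 9, -1], [-4, 11/2, -1/2]].
W = A⁻¹K = [[-2, 5/2, -1/2], [-7, 9, -1], [-4, 11/2, -1/2]] · [[17], [12], [-16]] = [[4], [5], [6]].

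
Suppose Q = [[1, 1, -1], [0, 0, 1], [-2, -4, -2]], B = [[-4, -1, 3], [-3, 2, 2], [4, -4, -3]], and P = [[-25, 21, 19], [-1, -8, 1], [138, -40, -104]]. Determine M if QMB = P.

Left-multiply by Q⁻¹ and right-multiply by B⁻¹: M = Q⁻¹PB⁻¹.
Q has determinant 2; Q⁻¹ = [[2, 3, 1/2], [-1, -2, -1/2], [0, 1, 0]].
B has determinant 5; B⁻¹ = [[2/5, -3, -8/5], [-1/5, 0, -1/5], [4/5, -4, -11/5]].
Q⁻¹P = [[16, -2, -11], [-42, 15, 31], [-1, -8, 1]].
M = (Q⁻¹P)B⁻¹ = [[-2, -4, -1], [5, 2, -4], [2, -1, 1]].

M = [[-2, -4, -1], [5, 2, -4], [2, -1, 1]]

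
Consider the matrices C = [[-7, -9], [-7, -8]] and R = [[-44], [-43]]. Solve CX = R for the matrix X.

X = [[5], [1]]

C is on the left of X, so left-multiply by C⁻¹: X = C⁻¹R.
C has determinant -7; C⁻¹ = [[8/7, -9/7], [-1, 1]].
X = C⁻¹R = [[8/7, -9/7], [-1, 1]] · [[-44], [-43]] = [[5], [1]].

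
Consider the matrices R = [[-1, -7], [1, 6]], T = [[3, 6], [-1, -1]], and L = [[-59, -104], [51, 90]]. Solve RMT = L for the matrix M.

Isolating M: multiply by R⁻¹ from the left and T⁻¹ from the right, so M = R⁻¹LT⁻¹.
det R = 1, so R⁻¹ = [[6, 7], [-1, -1]].
det T = 3, so T⁻¹ = [[-1/3, -2], [1/3, 1]].
R⁻¹L = [[3, 6], [8, 14]].
M = (R⁻¹L)T⁻¹ = [[1, 0], [2, -2]].

M = [[1, 0], [2, -2]]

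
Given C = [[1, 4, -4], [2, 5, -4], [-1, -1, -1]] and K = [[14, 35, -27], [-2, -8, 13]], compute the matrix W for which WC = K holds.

Right-multiplying both sides by C⁻¹ gives W = KC⁻¹.
det C = 3, so C⁻¹ = [[-3, 8/3, 4/3], [2, -5/3, -4/3], [1, -1, -1]].
W = KC⁻¹ = [[14, 35, -27], [-2, -8, 13]] · [[-3, 8/3, 4/3], [2, -5/3, -4/3], [1, -1, -1]] = [[1, 6, -1], [3, -5, -5]].

W = [[1, 6, -1], [3, -5, -5]]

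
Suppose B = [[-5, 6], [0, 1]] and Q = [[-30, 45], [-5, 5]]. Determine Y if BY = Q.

B is on the left of Y, so left-multiply by B⁻¹: Y = B⁻¹Q.
det B = -5, so B⁻¹ = [[-1/5, 6/5], [0, 1]].
Y = B⁻¹Q = [[-1/5, 6/5], [0, 1]] · [[-30, 45], [-5, 5]] = [[0, -3], [-5, 5]].

Y = [[0, -3], [-5, 5]]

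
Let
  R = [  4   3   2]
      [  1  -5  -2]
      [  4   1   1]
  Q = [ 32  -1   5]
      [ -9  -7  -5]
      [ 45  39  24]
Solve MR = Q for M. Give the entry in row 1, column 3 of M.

1

Since R sits to the right of M, M = QR⁻¹.
det R = 3; the adjugate gives R⁻¹ = [[-1, -1/3, 4/3], [-3, -4/3, 10/3], [7, 8/3, -23/3]].
M = QR⁻¹ = [[32, -1, 5], [-9, -7, -5], [45, 39, 24]] · [[-1, -1/3, 4/3], [-3, -4/3, 10/3], [7, 8/3, -23/3]] = [[6, 4, 1], [-5, -1, 3], [6, -3, 6]].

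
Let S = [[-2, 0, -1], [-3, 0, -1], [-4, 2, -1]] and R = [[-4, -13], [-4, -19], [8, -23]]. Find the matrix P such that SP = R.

Since S multiplies P on the left, P = S⁻¹R.
det S = 2; the adjugate gives S⁻¹ = [[1, -1, 0], [1/2, -1, 1/2], [-3, 2, 0]].
P = S⁻¹R = [[1, -1, 0], [1/2, -1, 1/2], [-3, 2, 0]] · [[-4, -13], [-4, -19], [8, -23]] = [[0, 6], [6, 1], [4, 1]].

P = [[0, 6], [6, 1], [4, 1]]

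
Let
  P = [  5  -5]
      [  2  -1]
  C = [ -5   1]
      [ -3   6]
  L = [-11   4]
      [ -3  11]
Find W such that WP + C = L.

W = [[0, -3], [-2, 5]]

WP = L − C = [[-6, 3], [0, 5]].
Right-multiplying both sides by P⁻¹ gives W = (L − C)P⁻¹.
P has determinant 5; P⁻¹ = [[-1/5, 1], [-2/5, 1]].
W = (L − C)P⁻¹ = [[0, -3], [-2, 5]].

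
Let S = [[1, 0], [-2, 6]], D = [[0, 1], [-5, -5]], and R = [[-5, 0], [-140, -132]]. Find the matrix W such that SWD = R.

W = [[5, 1], [3, 5]]

Left-multiply by S⁻¹ and right-multiply by D⁻¹: W = S⁻¹RD⁻¹.
det S = 6; the adjugate gives S⁻¹ = [[1, 0], [1/3, 1/6]].
D has determinant 5; D⁻¹ = [[-1, -1/5], [1, 0]].
S⁻¹R = [[-5, 0], [-25, -22]].
W = (S⁻¹R)D⁻¹ = [[5, 1], [3, 5]].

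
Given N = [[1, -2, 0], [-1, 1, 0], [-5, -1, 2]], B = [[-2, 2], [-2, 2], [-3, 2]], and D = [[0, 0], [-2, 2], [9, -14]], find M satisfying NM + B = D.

M = [[-2, 2], [-2, 2], [0, -2]]

NM = D − B = [[2, -2], [0, 0], [12, -16]].
N is on the left of M, so left-multiply by N⁻¹: M = N⁻¹(D − B).
det N = -2, so N⁻¹ = [[-1, -2, 0], [-1, -1, 0], [-3, -11/2, 1/2]].
M = N⁻¹(D − B) = [[-2, 2], [-2, 2], [0, -2]].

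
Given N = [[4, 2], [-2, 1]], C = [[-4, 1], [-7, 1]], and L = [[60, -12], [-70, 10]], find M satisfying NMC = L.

M = [[-1, -3], [-2, 4]]

M = N⁻¹LC⁻¹ (apply N⁻¹ on the left and C⁻¹ on the right).
N has determinant 8; N⁻¹ = [[1/8, -1/4], [1/4, 1/2]].
C has determinant 3; C⁻¹ = [[1/3, -1/3], [7/3, -4/3]].
N⁻¹L = [[25, -4], [-20, 2]].
M = (N⁻¹L)C⁻¹ = [[-1, -3], [-2, 4]].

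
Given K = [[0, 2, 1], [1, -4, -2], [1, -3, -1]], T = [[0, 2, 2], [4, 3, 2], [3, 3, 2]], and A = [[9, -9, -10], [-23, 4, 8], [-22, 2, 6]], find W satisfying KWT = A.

Isolating W: multiply by K⁻¹ from the left and T⁻¹ from the right, so W = K⁻¹AT⁻¹.
det K = -1; the adjugate gives K⁻¹ = [[2, 1, 0], [1, 1, -1], [-1, -2, 2]].
det T = 2; the adjugate gives T⁻¹ = [[0, 1, -1], [-1, -3, 4], [3/2, 3, -4]].
K⁻¹A = [[-5, -14, -12], [8, -7, -8], [-7, 5, 6]].
W = (K⁻¹A)T⁻¹ = [[-4, 1, -3], [-5, 5, -4], [4, -4, 3]].

W = [[-4, 1, -3], [-5, 5, -4], [4, -4, 3]]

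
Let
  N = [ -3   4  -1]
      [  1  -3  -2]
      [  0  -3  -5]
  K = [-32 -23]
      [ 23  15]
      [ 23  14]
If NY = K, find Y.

Y = [[3, 4], [-6, -3], [-1, -1]]

Left-multiplying both sides by N⁻¹ gives Y = N⁻¹K.
det N = -4; the adjugate gives N⁻¹ = [[-9/4, -23/4, 11/4], [-5/4, -15/4, 7/4], [3/4, 9/4, -5/4]].
Y = N⁻¹K = [[-9/4, -23/4, 11/4], [-5/4, -15/4, 7/4], [3/4, 9/4, -5/4]] · [[-32, -23], [23, 15], [23, 14]] = [[3, 4], [-6, -3], [-1, -1]].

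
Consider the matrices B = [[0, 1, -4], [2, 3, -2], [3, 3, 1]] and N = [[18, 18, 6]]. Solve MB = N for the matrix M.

M = [[0, 0, 6]]

Right-multiplying both sides by B⁻¹ gives M = NB⁻¹.
det B = 4; the adjugate gives B⁻¹ = [[9/4, -13/4, 5/2], [-2, 3, -2], [-3/4, 3/4, -1/2]].
M = NB⁻¹ = [[18, 18, 6]] · [[9/4, -13/4, 5/2], [-2, 3, -2], [-3/4, 3/4, -1/2]] = [[0, 0, 6]].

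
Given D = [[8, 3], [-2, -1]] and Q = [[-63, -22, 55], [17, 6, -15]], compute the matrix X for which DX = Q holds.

Left-multiplying both sides by D⁻¹ gives X = D⁻¹Q.
det D = -2; the adjugate gives D⁻¹ = [[1/2, 3/2], [-1, -4]].
X = D⁻¹Q = [[1/2, 3/2], [-1, -4]] · [[-63, -22, 55], [17, 6, -15]] = [[-6, -2, 5], [-5, -2, 5]].

X = [[-6, -2, 5], [-5, -2, 5]]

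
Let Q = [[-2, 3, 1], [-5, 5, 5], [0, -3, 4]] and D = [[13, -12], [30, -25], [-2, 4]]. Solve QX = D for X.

Q is on the left of X, so left-multiply by Q⁻¹: X = Q⁻¹D.
det Q = 5; the adjugate gives Q⁻¹ = [[7, -3, 2], [4, -8/5, 1], [3, -6/5, 1]].
X = Q⁻¹D = [[7, -3, 2], [4, -8/5, 1], [3, -6/5, 1]] · [[13, -12], [30, -25], [-2, 4]] = [[-3, -1], [2, -4], [1, -2]].

X = [[-3, -1], [2, -4], [1, -2]]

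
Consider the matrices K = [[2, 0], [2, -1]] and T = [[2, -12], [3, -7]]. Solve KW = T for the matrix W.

Left-multiplying both sides by K⁻¹ gives W = K⁻¹T.
det K = -2, so K⁻¹ = [[1/2, 0], [1, -1]].
W = K⁻¹T = [[1/2, 0], [1, -1]] · [[2, -12], [3, -7]] = [[1, -6], [-1, -5]].

W = [[1, -6], [-1, -5]]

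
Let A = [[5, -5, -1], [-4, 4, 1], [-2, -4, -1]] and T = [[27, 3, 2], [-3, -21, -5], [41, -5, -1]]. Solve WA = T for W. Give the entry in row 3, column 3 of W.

-6

Since A sits to the right of W, W = TA⁻¹.
A has determinant 6; A⁻¹ = [[0, -1/6, -1/6], [-1, -7/6, -1/6], [4, 5, 0]].
W = TA⁻¹ = [[27, 3, 2], [-3, -21, -5], [41, -5, -1]] · [[0, -1/6, -1/6], [-1, -7/6, -1/6], [4, 5, 0]] = [[5, 2, -5], [1, 0, 4], [1, -6, -6]].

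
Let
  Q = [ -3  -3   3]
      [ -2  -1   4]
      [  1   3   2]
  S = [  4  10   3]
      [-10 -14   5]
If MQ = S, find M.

Right-multiplying both sides by Q⁻¹ gives M = SQ⁻¹.
det Q = 3; the adjugate gives Q⁻¹ = [[-14/3, 5, -3], [8/3, -3, 2], [-5/3, 2, -1]].
M = SQ⁻¹ = [[4, 10, 3], [-10, -14, 5]] · [[-14/3, 5, -3], [8/3, -3, 2], [-5/3, 2, -1]] = [[3, -4, 5], [1, 2, -3]].

M = [[3, -4, 5], [1, 2, -3]]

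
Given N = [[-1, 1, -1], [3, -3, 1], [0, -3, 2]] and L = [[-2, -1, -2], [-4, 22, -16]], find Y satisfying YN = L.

Y = [[5, 1, 1], [4, 0, -6]]

Right-multiplying both sides by N⁻¹ gives Y = LN⁻¹.
N has determinant 6; N⁻¹ = [[-1/2, 1/6, -1/3], [-1, -1/3, -1/3], [-3/2, -1/2, 0]].
Y = LN⁻¹ = [[-2, -1, -2], [-4, 22, -16]] · [[-1/2, 1/6, -1/3], [-1, -1/3, -1/3], [-3/2, -1/2, 0]] = [[5, 1, 1], [4, 0, -6]].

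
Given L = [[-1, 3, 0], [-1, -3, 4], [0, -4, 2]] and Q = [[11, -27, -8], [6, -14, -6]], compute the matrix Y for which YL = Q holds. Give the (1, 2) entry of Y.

-5

L is on the right of Y, so right-multiply by L⁻¹: Y = QL⁻¹.
L has determinant -4; L⁻¹ = [[-5/2, 3/2, -3], [-1/2, 1/2, -1], [-1, 1, -3/2]].
Y = QL⁻¹ = [[11, -27, -8], [6, -14, -6]] · [[-5/2, 3/2, -3], [-1/2, 1/2, -1], [-1, 1, -3/2]] = [[-6, -5, 6], [-2, -4, 5]].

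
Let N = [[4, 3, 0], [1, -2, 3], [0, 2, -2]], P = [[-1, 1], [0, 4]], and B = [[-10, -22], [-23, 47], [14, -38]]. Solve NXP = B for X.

X = [[4, 1], [-2, -4], [5, -1]]

Isolating X: multiply by N⁻¹ from the left and P⁻¹ from the right, so X = N⁻¹BP⁻¹.
det N = -2; the adjugate gives N⁻¹ = [[1, -3, -9/2], [-1, 4, 6], [-1, 4, 11/2]].
det P = -4; the adjugate gives P⁻¹ = [[-1, 1/4], [0, 1/4]].
N⁻¹B = [[-4, 8], [2, -18], [-5, 1]].
X = (N⁻¹B)P⁻¹ = [[4, 1], [-2, -4], [5, -1]].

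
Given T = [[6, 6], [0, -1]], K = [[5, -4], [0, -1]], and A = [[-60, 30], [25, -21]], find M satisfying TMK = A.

M = T⁻¹AK⁻¹ (apply T⁻¹ on the left and K⁻¹ on the right).
T has determinant -6; T⁻¹ = [[1/6, 1], [0, -1]].
K has determinant -5; K⁻¹ = [[1/5, -4/5], [0, -1]].
T⁻¹A = [[15, -16], [-25, 21]].
M = (T⁻¹A)K⁻¹ = [[3, 4], [-5, -1]].

M = [[3, 4], [-5, -1]]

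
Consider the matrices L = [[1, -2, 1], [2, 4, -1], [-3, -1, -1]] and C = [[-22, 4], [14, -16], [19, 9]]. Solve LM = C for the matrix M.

Left-multiplying both sides by L⁻¹ gives M = L⁻¹C.
L has determinant -5; L⁻¹ = [[1, 3/5, 2/5], [-1, -2/5, -3/5], [-2, -7/5, -8/5]].
M = L⁻¹C = [[1, 3/5, 2/5], [-1, -2/5, -3/5], [-2, -7/5, -8/5]] · [[-22, 4], [14, -16], [19, 9]] = [[-6, -2], [5, -3], [-6, 0]].

M = [[-6, -2], [5, -3], [-6, 0]]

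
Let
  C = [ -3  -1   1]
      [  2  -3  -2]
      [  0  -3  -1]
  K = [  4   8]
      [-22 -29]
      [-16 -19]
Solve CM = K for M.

M = [[-4, -3], [6, 5], [-2, 4]]

Since C multiplies M on the left, M = C⁻¹K.
C has determinant 1; C⁻¹ = [[-3, -4, 5], [2, 3, -4], [-6, -9, 11]].
M = C⁻¹K = [[-3, -4, 5], [2, 3, -4], [-6, -9, 11]] · [[4, 8], [-22, -29], [-16, -19]] = [[-4, -3], [6, 5], [-2, 4]].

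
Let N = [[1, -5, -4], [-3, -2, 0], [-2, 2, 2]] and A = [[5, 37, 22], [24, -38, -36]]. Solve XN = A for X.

Since N sits to the right of X, X = AN⁻¹.
N has determinant 6; N⁻¹ = [[-2/3, 1/3, -4/3], [1, -1, 2], [-5/3, 4/3, -17/6]].
X = AN⁻¹ = [[5, 37, 22], [24, -38, -36]] · [[-2/3, 1/3, -4/3], [1, -1, 2], [-5/3, 4/3, -17/6]] = [[-3, -6, 5], [6, -2, -6]].

X = [[-3, -6, 5], [6, -2, -6]]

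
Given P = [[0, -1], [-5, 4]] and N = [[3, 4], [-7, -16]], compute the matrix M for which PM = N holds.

Since P multiplies M on the left, M = P⁻¹N.
P has determinant -5; P⁻¹ = [[-4/5, -1/5], [-1, 0]].
M = P⁻¹N = [[-4/5, -1/5], [-1, 0]] · [[3, 4], [-7, -16]] = [[-1, 0], [-3, -4]].

M = [[-1, 0], [-3, -4]]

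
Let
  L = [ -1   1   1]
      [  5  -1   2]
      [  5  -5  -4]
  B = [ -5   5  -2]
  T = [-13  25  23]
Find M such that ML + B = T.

ML = T − B = [[-8, 20, 25]].
Right-multiplying both sides by L⁻¹ gives M = (T − B)L⁻¹.
det L = -4, so L⁻¹ = [[-7/2, 1/4, -3/4], [-15/2, 1/4, -7/4], [5, 0, 1]].
M = (T − B)L⁻¹ = [[3, 3, -4]].

M = [[3, 3, -4]]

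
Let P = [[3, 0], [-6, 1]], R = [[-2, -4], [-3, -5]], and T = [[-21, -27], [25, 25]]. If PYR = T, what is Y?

Y = [[-4, 5], [1, 5]]

Left-multiply by P⁻¹ and right-multiply by R⁻¹: Y = P⁻¹TR⁻¹.
det P = 3, so P⁻¹ = [[1/3, 0], [2, 1]].
det R = -2, so R⁻¹ = [[5/2, -2], [-3/2, 1]].
P⁻¹T = [[-7, -9], [-17, -29]].
Y = (P⁻¹T)R⁻¹ = [[-4, 5], [1, 5]].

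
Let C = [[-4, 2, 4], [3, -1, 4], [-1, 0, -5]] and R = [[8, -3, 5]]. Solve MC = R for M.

M = [[-1, 1, -1]]

Since C sits to the right of M, M = RC⁻¹.
det C = -2; the adjugate gives C⁻¹ = [[-5/2, -5, -6], [-11/2, -12, -14], [1/2, 1, 1]].
M = RC⁻¹ = [[8, -3, 5]] · [[-5/2, -5, -6], [-11/2, -12, -14], [1/2, 1, 1]] = [[-1, 1, -1]].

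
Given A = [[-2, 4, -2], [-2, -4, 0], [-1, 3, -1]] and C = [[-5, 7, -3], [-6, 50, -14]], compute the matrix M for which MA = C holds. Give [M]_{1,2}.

Since A sits to the right of M, M = CA⁻¹.
det A = 4; the adjugate gives A⁻¹ = [[1, -1/2, -2], [-1/2, 0, 1], [-5/2, 1/2, 4]].
M = CA⁻¹ = [[-5, 7, -3], [-6, 50, -14]] · [[1, -1/2, -2], [-1/2, 0, 1], [-5/2, 1/2, 4]] = [[-1, 1, 5], [4, -4, 6]].

1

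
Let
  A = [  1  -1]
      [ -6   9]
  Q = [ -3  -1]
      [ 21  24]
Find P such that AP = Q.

A is on the left of P, so left-multiply by A⁻¹: P = A⁻¹Q.
A has determinant 3; A⁻¹ = [[3, 1/3], [2, 1/3]].
P = A⁻¹Q = [[3, 1/3], [2, 1/3]] · [[-3, -1], [21, 24]] = [[-2, 5], [1, 6]].

P = [[-2, 5], [1, 6]]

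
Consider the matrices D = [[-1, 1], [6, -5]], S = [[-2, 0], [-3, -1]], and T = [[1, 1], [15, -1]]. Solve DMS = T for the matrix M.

M = D⁻¹TS⁻¹ (apply D⁻¹ on the left and S⁻¹ on the right).
D has determinant -1; D⁻¹ = [[5, 1], [6, 1]].
S has determinant 2; S⁻¹ = [[-1/2, 0], [3/2, -1]].
D⁻¹T = [[20, 4], [21, 5]].
M = (D⁻¹T)S⁻¹ = [[-4, -4], [-3, -5]].

M = [[-4, -4], [-3, -5]]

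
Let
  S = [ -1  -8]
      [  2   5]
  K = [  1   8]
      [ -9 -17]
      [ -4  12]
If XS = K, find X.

Right-multiplying both sides by S⁻¹ gives X = KS⁻¹.
det S = 11, so S⁻¹ = [[5/11, 8/11], [-2/11, -1/11]].
X = KS⁻¹ = [[1, 8], [-9, -17], [-4, 12]] · [[5/11, 8/11], [-2/11, -1/11]] = [[-1, 0], [-1, -5], [-4, -4]].

X = [[-1, 0], [-1, -5], [-4, -4]]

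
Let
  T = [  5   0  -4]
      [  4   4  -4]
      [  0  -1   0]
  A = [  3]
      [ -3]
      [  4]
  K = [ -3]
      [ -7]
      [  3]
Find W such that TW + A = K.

TW = K − A = [[-6], [-4], [-1]].
T is on the left of W, so left-multiply by T⁻¹: W = T⁻¹(K − A).
det T = -4; the adjugate gives T⁻¹ = [[1, -1, -4], [0, 0, -1], [1, -5/4, -5]].
W = T⁻¹(K − A) = [[2], [1], [4]].

W = [[2], [1], [4]]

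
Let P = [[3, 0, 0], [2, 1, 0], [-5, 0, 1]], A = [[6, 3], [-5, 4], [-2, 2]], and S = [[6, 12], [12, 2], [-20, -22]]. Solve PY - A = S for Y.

PY = S + A = [[12, 15], [7, 6], [-22, -20]].
Since P multiplies Y on the left, Y = P⁻¹(S + A).
P has determinant 3; P⁻¹ = [[1/3, 0, 0], [-2/3, 1, 0], [5/3, 0, 1]].
Y = P⁻¹(S + A) = [[4, 5], [-1, -4], [-2, 5]].

Y = [[4, 5], [-1, -4], [-2, 5]]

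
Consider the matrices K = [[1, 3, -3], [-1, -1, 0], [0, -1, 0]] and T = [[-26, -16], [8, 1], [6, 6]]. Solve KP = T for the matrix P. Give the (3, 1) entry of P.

2

Since K multiplies P on the left, P = K⁻¹T.
det K = -3; the adjugate gives K⁻¹ = [[0, -1, 1], [0, 0, -1], [-1/3, -1/3, -2/3]].
P = K⁻¹T = [[0, -1, 1], [0, 0, -1], [-1/3, -1/3, -2/3]] · [[-26, -16], [8, 1], [6, 6]] = [[-2, 5], [-6, -6], [2, 1]].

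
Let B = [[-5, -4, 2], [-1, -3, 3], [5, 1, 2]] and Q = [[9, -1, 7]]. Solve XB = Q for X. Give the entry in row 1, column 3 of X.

2

B is on the right of X, so right-multiply by B⁻¹: X = QB⁻¹.
det B = 5, so B⁻¹ = [[-9/5, 2, -6/5], [17/5, -4, 13/5], [14/5, -3, 11/5]].
X = QB⁻¹ = [[9, -1, 7]] · [[-9/5, 2, -6/5], [17/5, -4, 13/5], [14/5, -3, 11/5]] = [[0, 1, 2]].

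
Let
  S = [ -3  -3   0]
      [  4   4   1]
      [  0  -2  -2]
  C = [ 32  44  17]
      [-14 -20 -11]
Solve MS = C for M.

Since S sits to the right of M, M = CS⁻¹.
det S = -6; the adjugate gives S⁻¹ = [[1, 1, 1/2], [-4/3, -1, -1/2], [4/3, 1, 0]].
M = CS⁻¹ = [[32, 44, 17], [-14, -20, -11]] · [[1, 1, 1/2], [-4/3, -1, -1/2], [4/3, 1, 0]] = [[-4, 5, -6], [-2, -5, 3]].

M = [[-4, 5, -6], [-2, -5, 3]]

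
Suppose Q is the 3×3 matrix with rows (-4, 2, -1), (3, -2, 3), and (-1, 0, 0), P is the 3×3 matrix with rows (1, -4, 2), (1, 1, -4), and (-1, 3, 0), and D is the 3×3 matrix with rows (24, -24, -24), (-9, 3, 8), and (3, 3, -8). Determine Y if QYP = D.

Y = [[-4, -4, -5], [5, 2, -2], [2, 2, -2]]

Isolating Y: multiply by Q⁻¹ from the left and P⁻¹ from the right, so Y = Q⁻¹DP⁻¹.
det Q = -4; the adjugate gives Q⁻¹ = [[0, 0, -1], [3/4, 1/4, -9/4], [1/2, 1/2, -1/2]].
P has determinant 4; P⁻¹ = [[3, 3/2, 7/2], [1, 1/2, 3/2], [1, 1/4, 5/4]].
Q⁻¹D = [[-3, -3, 8], [9, -24, 2], [6, -12, -4]].
Y = (Q⁻¹D)P⁻¹ = [[-4, -4, -5], [5, 2, -2], [2, 2, -2]].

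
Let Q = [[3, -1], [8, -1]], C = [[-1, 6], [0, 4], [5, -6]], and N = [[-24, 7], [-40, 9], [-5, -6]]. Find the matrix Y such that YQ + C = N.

YQ = N − C = [[-23, 1], [-40, 5], [-10, 0]].
Q is on the right of Y, so right-multiply by Q⁻¹: Y = (N − C)Q⁻¹.
Q has determinant 5; Q⁻¹ = [[-1/5, 1/5], [-8/5, 3/5]].
Y = (N − C)Q⁻¹ = [[3, -4], [0, -5], [2, -2]].

Y = [[3, -4], [0, -5], [2, -2]]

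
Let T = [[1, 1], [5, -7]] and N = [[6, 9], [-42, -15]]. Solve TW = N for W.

Since T multiplies W on the left, W = T⁻¹N.
det T = -12; the adjugate gives T⁻¹ = [[7/12, 1/12], [5/12, -1/12]].
W = T⁻¹N = [[7/12, 1/12], [5/12, -1/12]] · [[6, 9], [-42, -15]] = [[0, 4], [6, 5]].

W = [[0, 4], [6, 5]]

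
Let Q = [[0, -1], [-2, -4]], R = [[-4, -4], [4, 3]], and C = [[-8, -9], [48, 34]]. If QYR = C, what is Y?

Left-multiply by Q⁻¹ and right-multiply by R⁻¹: Y = Q⁻¹CR⁻¹.
Q has determinant -2; Q⁻¹ = [[2, -1/2], [-1, 0]].
R has determinant 4; R⁻¹ = [[3/4, 1], [-1, -1]].
Q⁻¹C = [[-40, -35], [8, 9]].
Y = (Q⁻¹C)R⁻¹ = [[5, -5], [-3, -1]].

Y = [[5, -5], [-3, -1]]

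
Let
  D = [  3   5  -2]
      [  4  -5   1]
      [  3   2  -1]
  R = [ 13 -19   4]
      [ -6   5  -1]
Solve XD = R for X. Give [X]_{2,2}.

0

D is on the right of X, so right-multiply by D⁻¹: X = RD⁻¹.
det D = -2; the adjugate gives D⁻¹ = [[-3/2, -1/2, 5/2], [-7/2, -3/2, 11/2], [-23/2, -9/2, 35/2]].
X = RD⁻¹ = [[13, -19, 4], [-6, 5, -1]] · [[-3/2, -1/2, 5/2], [-7/2, -3/2, 11/2], [-23/2, -9/2, 35/2]] = [[1, 4, -2], [3, 0, -5]].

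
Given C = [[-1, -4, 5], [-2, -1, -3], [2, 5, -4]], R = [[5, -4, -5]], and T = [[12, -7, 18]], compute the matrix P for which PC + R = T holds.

P = [[3, -4, 1]]

PC = T − R = [[7, -3, 23]].
Right-multiplying both sides by C⁻¹ gives P = (T − R)C⁻¹.
C has determinant -3; C⁻¹ = [[-19/3, -3, -17/3], [14/3, 2, 13/3], [8/3, 1, 7/3]].
P = (T − R)C⁻¹ = [[3, -4, 1]].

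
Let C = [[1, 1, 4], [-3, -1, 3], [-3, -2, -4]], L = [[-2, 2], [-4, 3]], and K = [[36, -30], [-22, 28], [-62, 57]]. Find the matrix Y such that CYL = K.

Y = [[-5, -1], [-5, 3], [1, -2]]

Isolating Y: multiply by C⁻¹ from the left and L⁻¹ from the right, so Y = C⁻¹KL⁻¹.
det C = 1, so C⁻¹ = [[10, -4, 7], [-21, 8, -15], [3, -1, 2]].
L has determinant 2; L⁻¹ = [[3/2, -1], [2, -1]].
C⁻¹K = [[14, -13], [-2, -1], [6, -4]].
Y = (C⁻¹K)L⁻¹ = [[-5, -1], [-5, 3], [1, -2]].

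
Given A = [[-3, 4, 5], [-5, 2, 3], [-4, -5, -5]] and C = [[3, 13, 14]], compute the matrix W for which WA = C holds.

Since A sits to the right of W, W = CA⁻¹.
det A = 2; the adjugate gives A⁻¹ = [[5/2, -5/2, 1], [-37/2, 35/2, -8], [33/2, -31/2, 7]].
W = CA⁻¹ = [[3, 13, 14]] · [[5/2, -5/2, 1], [-37/2, 35/2, -8], [33/2, -31/2, 7]] = [[-2, 3, -3]].

W = [[-2, 3, -3]]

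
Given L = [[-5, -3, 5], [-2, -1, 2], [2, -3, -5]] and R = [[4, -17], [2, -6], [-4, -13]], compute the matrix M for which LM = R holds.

Since L multiplies M on the left, M = L⁻¹R.
det L = 3; the adjugate gives L⁻¹ = [[11/3, -10, -1/3], [-2, 5, 0], [8/3, -7, -1/3]].
M = L⁻¹R = [[11/3, -10, -1/3], [-2, 5, 0], [8/3, -7, -1/3]] · [[4, -17], [2, -6], [-4, -13]] = [[-4, 2], [2, 4], [-2, 1]].

M = [[-4, 2], [2, 4], [-2, 1]]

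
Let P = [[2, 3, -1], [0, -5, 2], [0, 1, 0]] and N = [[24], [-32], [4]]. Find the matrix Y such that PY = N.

Y = [[3], [4], [-6]]

Since P multiplies Y on the left, Y = P⁻¹N.
det P = -4, so P⁻¹ = [[1/2, 1/4, -1/4], [0, 0, 1], [0, 1/2, 5/2]].
Y = P⁻¹N = [[1/2, 1/4, -1/4], [0, 0, 1], [0, 1/2, 5/2]] · [[24], [-32], [4]] = [[3], [4], [-6]].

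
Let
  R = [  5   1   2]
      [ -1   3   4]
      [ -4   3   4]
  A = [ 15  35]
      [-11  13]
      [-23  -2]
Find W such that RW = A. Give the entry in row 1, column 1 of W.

4

R is on the left of W, so left-multiply by R⁻¹: W = R⁻¹A.
det R = 6; the adjugate gives R⁻¹ = [[0, 1/3, -1/3], [-2, 14/3, -11/3], [3/2, -19/6, 8/3]].
W = R⁻¹A = [[0, 1/3, -1/3], [-2, 14/3, -11/3], [3/2, -19/6, 8/3]] · [[15, 35], [-11, 13], [-23, -2]] = [[4, 5], [3, -2], [-4, 6]].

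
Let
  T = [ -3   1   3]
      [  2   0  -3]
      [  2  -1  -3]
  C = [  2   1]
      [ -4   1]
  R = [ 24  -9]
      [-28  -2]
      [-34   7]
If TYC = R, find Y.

Y = [[3, -1], [-5, -4], [4, -2]]

Isolating Y: multiply by T⁻¹ from the left and C⁻¹ from the right, so Y = T⁻¹RC⁻¹.
det T = 3, so T⁻¹ = [[-1, 0, -1], [0, 1, -1], [-2/3, -1/3, -2/3]].
det C = 6, so C⁻¹ = [[1/6, -1/6], [2/3, 1/3]].
T⁻¹R = [[10, 2], [6, -9], [16, 2]].
Y = (T⁻¹R)C⁻¹ = [[3, -1], [-5, -4], [4, -2]].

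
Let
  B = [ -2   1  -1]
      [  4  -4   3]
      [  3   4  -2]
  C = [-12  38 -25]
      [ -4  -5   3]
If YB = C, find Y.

Y = [[2, -5, 4], [-5, -2, -2]]

B is on the right of Y, so right-multiply by B⁻¹: Y = CB⁻¹.
det B = -3; the adjugate gives B⁻¹ = [[4/3, 2/3, 1/3], [-17/3, -7/3, -2/3], [-28/3, -11/3, -4/3]].
Y = CB⁻¹ = [[-12, 38, -25], [-4, -5, 3]] · [[4/3, 2/3, 1/3], [-17/3, -7/3, -2/3], [-28/3, -11/3, -4/3]] = [[2, -5, 4], [-5, -2, -2]].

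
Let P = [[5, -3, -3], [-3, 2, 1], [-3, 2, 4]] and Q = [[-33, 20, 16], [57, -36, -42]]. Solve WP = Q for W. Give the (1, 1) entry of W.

-6

Right-multiplying both sides by P⁻¹ gives W = QP⁻¹.
det P = 3, so P⁻¹ = [[2, 2, 1], [3, 11/3, 4/3], [0, -1/3, 1/3]].
W = QP⁻¹ = [[-33, 20, 16], [57, -36, -42]] · [[2, 2, 1], [3, 11/3, 4/3], [0, -1/3, 1/3]] = [[-6, 2, -1], [6, -4, -5]].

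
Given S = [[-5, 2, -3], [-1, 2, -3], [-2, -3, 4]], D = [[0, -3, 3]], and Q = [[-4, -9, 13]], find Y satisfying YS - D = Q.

YS = Q + D = [[-4, -12, 16]].
S is on the right of Y, so right-multiply by S⁻¹: Y = (Q + D)S⁻¹.
S has determinant 4; S⁻¹ = [[-1/4, 1/4, 0], [5/2, -13/2, -3], [7/4, -19/4, -2]].
Y = (Q + D)S⁻¹ = [[-1, 1, 4]].

Y = [[-1, 1, 4]]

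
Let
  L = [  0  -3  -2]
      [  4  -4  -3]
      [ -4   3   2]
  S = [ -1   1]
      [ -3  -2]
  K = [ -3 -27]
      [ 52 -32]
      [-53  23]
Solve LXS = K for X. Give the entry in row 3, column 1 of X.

X = L⁻¹KS⁻¹ (apply L⁻¹ on the left and S⁻¹ on the right).
det L = -4, so L⁻¹ = [[-1/4, 0, -1/4], [-1, 2, 2], [1, -3, -3]].
det S = 5; the adjugate gives S⁻¹ = [[-2/5, -1/5], [3/5, -1/5]].
L⁻¹K = [[14, 1], [1, 9], [0, 0]].
X = (L⁻¹K)S⁻¹ = [[-5, -3], [5, -2], [0, 0]].

0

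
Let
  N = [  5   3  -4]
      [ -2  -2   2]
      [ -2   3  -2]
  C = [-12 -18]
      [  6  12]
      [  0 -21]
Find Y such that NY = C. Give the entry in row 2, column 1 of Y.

N is on the left of Y, so left-multiply by N⁻¹: Y = N⁻¹C.
det N = 6; the adjugate gives N⁻¹ = [[-1/3, -1, -1/3], [-4/3, -3, -1/3], [-5/3, -7/2, -2/3]].
Y = N⁻¹C = [[-1/3, -1, -1/3], [-4/3, -3, -1/3], [-5/3, -7/2, -2/3]] · [[-12, -18], [6, 12], [0, -21]] = [[-2, 1], [-2, -5], [-1, 2]].

-2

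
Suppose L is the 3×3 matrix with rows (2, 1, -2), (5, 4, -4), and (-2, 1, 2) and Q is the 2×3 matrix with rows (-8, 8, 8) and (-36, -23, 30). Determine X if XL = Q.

X = [[2, 0, 6], [-1, -6, 2]]

Right-multiplying both sides by L⁻¹ gives X = QL⁻¹.
det L = -4; the adjugate gives L⁻¹ = [[-3, 1, -1], [1/2, 0, 1/2], [-13/4, 1, -3/4]].
X = QL⁻¹ = [[-8, 8, 8], [-36, -23, 30]] · [[-3, 1, -1], [1/2, 0, 1/2], [-13/4, 1, -3/4]] = [[2, 0, 6], [-1, -6, 2]].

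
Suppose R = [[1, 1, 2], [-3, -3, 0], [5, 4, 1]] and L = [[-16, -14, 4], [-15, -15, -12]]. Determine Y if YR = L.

Right-multiplying both sides by R⁻¹ gives Y = LR⁻¹.
det R = 6; the adjugate gives R⁻¹ = [[-1/2, 7/6, 1], [1/2, -3/2, -1], [1/2, 1/6, 0]].
Y = LR⁻¹ = [[-16, -14, 4], [-15, -15, -12]] · [[-1/2, 7/6, 1], [1/2, -3/2, -1], [1/2, 1/6, 0]] = [[3, 3, -2], [-6, 3, 0]].

Y = [[3, 3, -2], [-6, 3, 0]]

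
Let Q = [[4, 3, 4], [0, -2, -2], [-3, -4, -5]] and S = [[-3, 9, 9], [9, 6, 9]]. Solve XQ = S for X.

Q is on the right of X, so right-multiply by Q⁻¹: X = SQ⁻¹.
Q has determinant 2; Q⁻¹ = [[1, -1/2, 1], [3, -4, 4], [-3, 7/2, -4]].
X = SQ⁻¹ = [[-3, 9, 9], [9, 6, 9]] · [[1, -1/2, 1], [3, -4, 4], [-3, 7/2, -4]] = [[-3, -3, -3], [0, 3, -3]].

X = [[-3, -3, -3], [0, 3, -3]]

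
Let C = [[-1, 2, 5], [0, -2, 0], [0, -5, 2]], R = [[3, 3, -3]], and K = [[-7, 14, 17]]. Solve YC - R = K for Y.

YC = K + R = [[-4, 17, 14]].
Since C sits to the right of Y, Y = (K + R)C⁻¹.
C has determinant 4; C⁻¹ = [[-1, -29/4, 5/2], [0, -1/2, 0], [0, -5/4, 1/2]].
Y = (K + R)C⁻¹ = [[4, 3, -3]].

Y = [[4, 3, -3]]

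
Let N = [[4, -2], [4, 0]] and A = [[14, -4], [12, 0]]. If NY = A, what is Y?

Since N multiplies Y on the left, Y = N⁻¹A.
det N = 8, so N⁻¹ = [[0, 1/4], [-1/2, 1/2]].
Y = N⁻¹A = [[0, 1/4], [-1/2, 1/2]] · [[14, -4], [12, 0]] = [[3, 0], [-1, 2]].

Y = [[3, 0], [-1, 2]]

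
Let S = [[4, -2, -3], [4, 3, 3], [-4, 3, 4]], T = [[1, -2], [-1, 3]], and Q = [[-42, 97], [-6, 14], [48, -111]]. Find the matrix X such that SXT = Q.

X = [[-4, 2], [-1, -1], [5, -1]]

Isolating X: multiply by S⁻¹ from the left and T⁻¹ from the right, so X = S⁻¹QT⁻¹.
det S = -4; the adjugate gives S⁻¹ = [[-3/4, 1/4, -3/4], [7, -1, 6], [-6, 1, -5]].
T has determinant 1; T⁻¹ = [[3, 2], [1, 1]].
S⁻¹Q = [[-6, 14], [0, -1], [6, -13]].
X = (S⁻¹Q)T⁻¹ = [[-4, 2], [-1, -1], [5, -1]].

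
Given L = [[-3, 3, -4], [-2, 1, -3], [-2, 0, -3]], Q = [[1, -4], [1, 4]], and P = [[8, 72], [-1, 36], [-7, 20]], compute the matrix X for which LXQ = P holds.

Isolating X: multiply by L⁻¹ from the left and Q⁻¹ from the right, so X = L⁻¹PQ⁻¹.
det L = 1; the adjugate gives L⁻¹ = [[-3, 9, -5], [0, 1, -1], [2, -6, 3]].
det Q = 8; the adjugate gives Q⁻¹ = [[1/2, 1/2], [-1/8, 1/8]].
L⁻¹P = [[2, 8], [6, 16], [1, -12]].
X = (L⁻¹P)Q⁻¹ = [[0, 2], [1, 5], [2, -1]].

X = [[0, 2], [1, 5], [2, -1]]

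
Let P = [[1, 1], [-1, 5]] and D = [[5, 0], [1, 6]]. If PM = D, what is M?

M = [[4, -1], [1, 1]]

P is on the left of M, so left-multiply by P⁻¹: M = P⁻¹D.
P has determinant 6; P⁻¹ = [[5/6, -1/6], [1/6, 1/6]].
M = P⁻¹D = [[5/6, -1/6], [1/6, 1/6]] · [[5, 0], [1, 6]] = [[4, -1], [1, 1]].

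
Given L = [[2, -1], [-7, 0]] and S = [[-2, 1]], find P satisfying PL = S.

P = [[-1, 0]]

Right-multiplying both sides by L⁻¹ gives P = SL⁻¹.
L has determinant -7; L⁻¹ = [[0, -1/7], [-1, -2/7]].
P = SL⁻¹ = [[-2, 1]] · [[0, -1/7], [-1, -2/7]] = [[-1, 0]].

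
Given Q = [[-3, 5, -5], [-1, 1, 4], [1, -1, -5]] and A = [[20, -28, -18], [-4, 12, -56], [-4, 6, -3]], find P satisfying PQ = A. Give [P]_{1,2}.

Right-multiplying both sides by Q⁻¹ gives P = AQ⁻¹.
det Q = -2, so Q⁻¹ = [[1/2, -15, -25/2], [1/2, -10, -17/2], [0, -1, -1]].
P = AQ⁻¹ = [[20, -28, -18], [-4, 12, -56], [-4, 6, -3]] · [[1/2, -15, -25/2], [1/2, -10, -17/2], [0, -1, -1]] = [[-4, -2, 6], [4, -4, 4], [1, 3, 2]].

-2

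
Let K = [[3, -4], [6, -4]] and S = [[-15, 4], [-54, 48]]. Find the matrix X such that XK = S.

X = [[3, -4], [-6, -6]]

Since K sits to the right of X, X = SK⁻¹.
det K = 12; the adjugate gives K⁻¹ = [[-1/3, 1/3], [-1/2, 1/4]].
X = SK⁻¹ = [[-15, 4], [-54, 48]] · [[-1/3, 1/3], [-1/2, 1/4]] = [[3, -4], [-6, -6]].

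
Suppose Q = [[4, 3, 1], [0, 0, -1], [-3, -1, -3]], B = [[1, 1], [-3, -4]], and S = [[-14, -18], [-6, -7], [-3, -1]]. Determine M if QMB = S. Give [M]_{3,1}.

Left-multiply by Q⁻¹ and right-multiply by B⁻¹: M = Q⁻¹SB⁻¹.
Q has determinant 5; Q⁻¹ = [[-1/5, 8/5, -3/5], [3/5, -9/5, 4/5], [0, -1, 0]].
det B = -1; the adjugate gives B⁻¹ = [[4, 1], [-3, -1]].
Q⁻¹S = [[-5, -7], [0, 1], [6, 7]].
M = (Q⁻¹S)B⁻¹ = [[1, 2], [-3, -1], [3, -1]].

3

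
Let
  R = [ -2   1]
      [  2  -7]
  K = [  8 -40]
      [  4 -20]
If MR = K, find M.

M = [[2, 6], [1, 3]]

Since R sits to the right of M, M = KR⁻¹.
det R = 12; the adjugate gives R⁻¹ = [[-7/12, -1/12], [-1/6, -1/6]].
M = KR⁻¹ = [[8, -40], [4, -20]] · [[-7/12, -1/12], [-1/6, -1/6]] = [[2, 6], [1, 3]].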